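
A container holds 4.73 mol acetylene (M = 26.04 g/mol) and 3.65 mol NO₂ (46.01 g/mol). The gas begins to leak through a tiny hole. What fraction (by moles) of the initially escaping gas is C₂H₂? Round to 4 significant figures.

Each component's effusion rate ∝ (its partial pressure)·(1/√M) ∝ n_i/√M_i.
Mole fraction of C₂H₂ in the effusate = (n_C₂H₂/√M_C₂H₂) / (n_C₂H₂/√M_C₂H₂ + n_NO₂/√M_NO₂)
= (4.73/√26.04) / (4.73/√26.04 + 3.65/√46.01) = 0.9269/(0.9269 + 0.5381) = 0.6327.

0.6327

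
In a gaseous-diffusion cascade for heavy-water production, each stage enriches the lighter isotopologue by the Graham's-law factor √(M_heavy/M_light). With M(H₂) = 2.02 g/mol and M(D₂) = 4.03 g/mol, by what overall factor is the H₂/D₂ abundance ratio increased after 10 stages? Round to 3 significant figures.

31.6

Each stage multiplies the ratio by α = √(4.03/2.02), so after 10 stages the overall factor is α^10 = (4.03/2.02)^(10/2).
= 1.99505^5 = 31.6.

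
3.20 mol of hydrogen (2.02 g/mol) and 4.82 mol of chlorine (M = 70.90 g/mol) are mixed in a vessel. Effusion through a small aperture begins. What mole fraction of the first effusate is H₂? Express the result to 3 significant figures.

0.797

Each component's effusion rate ∝ (its partial pressure)·(1/√M) ∝ n_i/√M_i.
So x_H₂ in the escaping gas = (n_H₂/√M_H₂) / Σ(n_i/√M_i)
= (3.20/√2.02) / (3.20/√2.02 + 4.82/√70.90) = 2.252/(2.252 + 0.5724) = 0.797.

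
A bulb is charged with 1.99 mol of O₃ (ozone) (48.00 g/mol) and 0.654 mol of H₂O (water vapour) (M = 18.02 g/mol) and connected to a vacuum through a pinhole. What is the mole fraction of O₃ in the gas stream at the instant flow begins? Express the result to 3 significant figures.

Rate_i ∝ x_i/√M_i (Graham's law weighted by mole fraction), so the effusate composition follows n_i/√M_i.
So x_O₃ in the escaping gas = (n_O₃/√M_O₃) / Σ(n_i/√M_i)
= (1.99/√48.00) / (1.99/√48.00 + 0.654/√18.02) = 0.2872/(0.2872 + 0.1541) = 0.651.

0.651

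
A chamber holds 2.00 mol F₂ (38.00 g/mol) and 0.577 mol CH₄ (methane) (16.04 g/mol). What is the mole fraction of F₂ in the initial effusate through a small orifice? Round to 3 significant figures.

Rate_i ∝ x_i/√M_i (Graham's law weighted by mole fraction), so the effusate composition follows n_i/√M_i.
Mole fraction of F₂ in the effusate = (n_F₂/√M_F₂) / (n_F₂/√M_F₂ + n_CH₄/√M_CH₄)
= (2.00/√38.00) / (2.00/√38.00 + 0.577/√16.04) = 0.3244/(0.3244 + 0.1441) = 0.692.

0.692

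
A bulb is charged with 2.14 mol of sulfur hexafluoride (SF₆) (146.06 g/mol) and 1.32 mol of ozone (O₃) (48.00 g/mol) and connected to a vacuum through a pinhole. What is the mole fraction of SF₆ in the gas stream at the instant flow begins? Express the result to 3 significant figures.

0.482

The effusion rate of species i is ∝ p_i/√M_i ∝ n_i/√M_i.
Mole fraction of SF₆ in the effusate = (n_SF₆/√M_SF₆) / (n_SF₆/√M_SF₆ + n_O₃/√M_O₃)
= (2.14/√146.06) / (2.14/√146.06 + 1.32/√48.00) = 0.1771/(0.1771 + 0.1905) = 0.482.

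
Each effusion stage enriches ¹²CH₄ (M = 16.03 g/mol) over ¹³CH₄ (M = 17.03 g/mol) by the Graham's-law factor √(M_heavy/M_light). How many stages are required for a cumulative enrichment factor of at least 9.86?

76

With α = √(17.03/16.03) per stage, ln α = ½ ln(1.06238) = 0.03026.
Need α^N ≥ 9.86 ⇒ N ≥ ln(9.86) / ln α = 2.288 / 0.03026 = 75.63.
So at least 76 stages are needed.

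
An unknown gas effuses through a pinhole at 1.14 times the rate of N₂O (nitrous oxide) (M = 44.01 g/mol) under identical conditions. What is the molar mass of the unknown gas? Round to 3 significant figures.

33.9 g/mol

Using Graham's law: rate_X/rate_N₂O = √(M_N₂O/M_X).
1.14 = √(44.01/M_X)
M_X = 44.01 / 1.14² = 44.01 / 1.300 = 33.9 g/mol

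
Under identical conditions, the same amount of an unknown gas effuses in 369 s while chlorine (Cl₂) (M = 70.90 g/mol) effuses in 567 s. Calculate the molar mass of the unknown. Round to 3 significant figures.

From Graham's law, t_X/t_Cl₂ = √(M_X/M_Cl₂).
369/567 = 0.6508 = √(M_X/70.90)
M_X = 70.90 × 0.6508² = 70.90 × 0.4235 = 30.0 g/mol

30.0 g/mol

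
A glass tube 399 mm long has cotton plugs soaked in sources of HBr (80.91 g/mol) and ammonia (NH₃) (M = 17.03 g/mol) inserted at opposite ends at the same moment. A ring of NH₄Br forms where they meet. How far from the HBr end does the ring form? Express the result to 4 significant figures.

125.5 mm

The fronts meet when d_HBr + d_NH₃ = L with d_HBr/d_NH₃ = √(M_NH₃/M_HBr) (Graham's law). Here √(M_NH₃/M_HBr) = √(17.03/80.91) = 0.4588.
With d_HBr + d_NH₃ = 399 mm, d_NH₃ = 399/(1 + 0.4588) = 273.5 mm.
d_HBr = 399 − 273.5 = 125.5 mm.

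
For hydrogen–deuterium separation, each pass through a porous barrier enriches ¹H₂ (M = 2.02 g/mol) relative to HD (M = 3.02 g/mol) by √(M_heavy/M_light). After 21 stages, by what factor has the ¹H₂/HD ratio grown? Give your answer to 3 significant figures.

68.2

Overall factor = α^21 with α = √(3.02/2.02), i.e. (3.02/2.02)^(21/2).
= 1.49505^(21/2) = 68.2.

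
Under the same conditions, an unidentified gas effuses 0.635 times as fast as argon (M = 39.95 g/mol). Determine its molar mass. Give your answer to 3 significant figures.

99.1 g/mol

By Graham's law, rate_X/rate_Ar = √(M_Ar/M_X).
0.635 = √(39.95/M_X)
M_X = 39.95 / 0.635² = 39.95 / 0.4032 = 99.1 g/mol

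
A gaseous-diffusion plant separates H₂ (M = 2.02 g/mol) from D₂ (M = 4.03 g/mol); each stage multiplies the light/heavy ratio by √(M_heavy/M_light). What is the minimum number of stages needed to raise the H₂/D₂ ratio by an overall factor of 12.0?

8

Single-stage factor α = √(4.03/2.02), so ln α = ½ ln(1.99505) = 0.3453.
Need α^N ≥ 12.0 ⇒ N ≥ ln(12.0) / ln α = 2.485 / 0.3453 = 7.20.
So at least 8 stages are needed.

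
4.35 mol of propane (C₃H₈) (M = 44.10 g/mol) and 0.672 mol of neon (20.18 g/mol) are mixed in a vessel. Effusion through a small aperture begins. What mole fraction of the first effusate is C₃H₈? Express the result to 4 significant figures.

Each component's effusion rate ∝ (its partial pressure)·(1/√M) ∝ n_i/√M_i.
So x_C₃H₈ in the escaping gas = (n_C₃H₈/√M_C₃H₈) / Σ(n_i/√M_i)
= (4.35/√44.10) / (4.35/√44.10 + 0.672/√20.18) = 0.6550/(0.6550 + 0.1496) = 0.8141.

0.8141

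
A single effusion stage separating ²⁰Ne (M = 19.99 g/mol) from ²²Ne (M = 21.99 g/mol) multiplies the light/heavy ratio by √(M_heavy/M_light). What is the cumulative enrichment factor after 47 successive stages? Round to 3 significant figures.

Each stage multiplies the ratio by α = √(21.99/19.99), so after 47 stages the overall factor is α^47 = (21.99/19.99)^(47/2).
= 1.10005^(47/2) = 9.40.

9.40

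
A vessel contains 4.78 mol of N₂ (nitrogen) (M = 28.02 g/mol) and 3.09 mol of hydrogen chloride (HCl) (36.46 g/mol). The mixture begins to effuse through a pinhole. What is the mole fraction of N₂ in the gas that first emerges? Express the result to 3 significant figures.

Each component's effusion rate ∝ (its partial pressure)·(1/√M) ∝ n_i/√M_i.
Mole fraction of N₂ in the effusate = (n_N₂/√M_N₂) / (n_N₂/√M_N₂ + n_HCl/√M_HCl)
= (4.78/√28.02) / (4.78/√28.02 + 3.09/√36.46) = 0.9030/(0.9030 + 0.5117) = 0.638.

0.638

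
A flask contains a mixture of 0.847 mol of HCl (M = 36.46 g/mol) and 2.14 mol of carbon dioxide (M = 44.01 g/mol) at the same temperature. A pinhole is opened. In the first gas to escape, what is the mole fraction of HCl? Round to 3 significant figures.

0.303

Rate_i ∝ x_i/√M_i (Graham's law weighted by mole fraction), so the effusate composition follows n_i/√M_i.
So x_HCl in the escaping gas = (n_HCl/√M_HCl) / Σ(n_i/√M_i)
= (0.847/√36.46) / (0.847/√36.46 + 2.14/√44.01) = 0.1403/(0.1403 + 0.3226) = 0.303.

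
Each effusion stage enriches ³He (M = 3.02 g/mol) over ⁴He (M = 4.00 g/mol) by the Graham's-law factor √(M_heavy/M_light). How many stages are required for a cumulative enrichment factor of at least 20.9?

Per stage α = (4.00/3.02)^(1/2) = 1.32450^0.5, giving ln α = 0.1405.
Need α^N ≥ 20.9 ⇒ N ≥ ln(20.9) / ln α = 3.040 / 0.1405 = 21.63.
So at least 22 stages are needed.

22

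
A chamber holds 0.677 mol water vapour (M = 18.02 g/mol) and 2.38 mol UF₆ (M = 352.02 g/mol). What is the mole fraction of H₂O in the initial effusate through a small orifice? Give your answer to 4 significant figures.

The effusion rate of species i is ∝ p_i/√M_i ∝ n_i/√M_i.
x_H₂O(eff) = (n_H₂O/√M_H₂O) / (n_H₂O/√M_H₂O + n_UF₆/√M_UF₆)
= (0.677/√18.02) / (0.677/√18.02 + 2.38/√352.02) = 0.1595/(0.1595 + 0.1269) = 0.5570.

0.5570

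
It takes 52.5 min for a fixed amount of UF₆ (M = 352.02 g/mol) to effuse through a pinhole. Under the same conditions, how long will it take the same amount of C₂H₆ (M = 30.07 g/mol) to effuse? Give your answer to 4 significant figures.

15.34 min

Using Graham's law: t_C₂H₆/t_UF₆ = √(M_C₂H₆/M_UF₆) = √(30.07/352.02) = √0.08542 = 0.2923.
So the time for C₂H₆ is 52.5 × 0.2923 = 15.34 min.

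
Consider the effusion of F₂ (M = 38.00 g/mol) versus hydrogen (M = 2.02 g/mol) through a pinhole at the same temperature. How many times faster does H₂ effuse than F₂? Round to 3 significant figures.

By Graham's law, rate_H₂/rate_F₂ = √(M_F₂/M_H₂) = √(38.00/2.02) = √18.81 = 4.34.

4.34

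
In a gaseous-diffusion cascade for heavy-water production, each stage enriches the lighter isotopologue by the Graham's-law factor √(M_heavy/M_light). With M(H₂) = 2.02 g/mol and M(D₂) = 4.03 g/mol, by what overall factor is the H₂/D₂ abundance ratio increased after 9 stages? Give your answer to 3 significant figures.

Overall factor = α^9 with α = √(4.03/2.02), i.e. (4.03/2.02)^(9/2).
= 1.99505^(9/2) = 22.4.

22.4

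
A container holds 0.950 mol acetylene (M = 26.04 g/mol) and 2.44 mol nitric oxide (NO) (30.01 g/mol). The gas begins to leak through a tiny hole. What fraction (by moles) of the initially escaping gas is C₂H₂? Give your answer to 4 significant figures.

Each component's effusion rate ∝ (its partial pressure)·(1/√M) ∝ n_i/√M_i.
x_C₂H₂(eff) = (n_C₂H₂/√M_C₂H₂) / (n_C₂H₂/√M_C₂H₂ + n_NO/√M_NO)
= (0.950/√26.04) / (0.950/√26.04 + 2.44/√30.01) = 0.1862/(0.1862 + 0.4454) = 0.2948.

0.2948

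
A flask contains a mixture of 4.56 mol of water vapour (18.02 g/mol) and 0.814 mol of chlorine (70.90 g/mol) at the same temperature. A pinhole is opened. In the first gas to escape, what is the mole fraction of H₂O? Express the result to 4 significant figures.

0.9174

The effusion rate of species i is ∝ p_i/√M_i ∝ n_i/√M_i.
Mole fraction of H₂O in the effusate = (n_H₂O/√M_H₂O) / (n_H₂O/√M_H₂O + n_Cl₂/√M_Cl₂)
= (4.56/√18.02) / (4.56/√18.02 + 0.814/√70.90) = 1.074/(1.074 + 0.09667) = 0.9174.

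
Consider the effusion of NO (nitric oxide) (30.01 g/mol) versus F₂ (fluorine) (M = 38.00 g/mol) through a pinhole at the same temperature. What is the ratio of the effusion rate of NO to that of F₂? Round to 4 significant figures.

1.125

Since effusion rate ∝ 1/√M, rate_NO/rate_F₂ = √(M_F₂/M_NO) = √(38.00/30.01) = √1.266 = 1.125.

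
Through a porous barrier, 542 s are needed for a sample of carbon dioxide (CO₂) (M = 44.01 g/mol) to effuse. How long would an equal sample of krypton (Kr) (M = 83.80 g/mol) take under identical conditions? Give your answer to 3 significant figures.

748 s

Using Graham's law: t_Kr/t_CO₂ = √(M_Kr/M_CO₂) = √(83.80/44.01) = √1.904 = 1.380.
So the time for Kr is 542 × 1.380 = 748 s.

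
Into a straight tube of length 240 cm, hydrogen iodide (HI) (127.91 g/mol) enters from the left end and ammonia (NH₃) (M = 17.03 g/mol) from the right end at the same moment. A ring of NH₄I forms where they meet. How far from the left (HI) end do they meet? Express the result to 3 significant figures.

Graham's law gives d_HI/d_NH₃ = rate_HI/rate_NH₃ = √(M_NH₃/M_HI) = √(17.03/127.91) = 0.3649.
With d_HI + d_NH₃ = 240 cm, d_NH₃ = 240/(1 + 0.3649) = 175.8 cm.
d_HI = 240 − 175.8 = 64.2 cm.

64.2 cm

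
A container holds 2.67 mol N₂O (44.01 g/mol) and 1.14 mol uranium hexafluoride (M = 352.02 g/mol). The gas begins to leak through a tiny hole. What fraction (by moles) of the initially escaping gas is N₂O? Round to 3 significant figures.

0.869

Each component's effusion rate ∝ (its partial pressure)·(1/√M) ∝ n_i/√M_i.
x_N₂O(eff) = (n_N₂O/√M_N₂O) / (n_N₂O/√M_N₂O + n_UF₆/√M_UF₆)
= (2.67/√44.01) / (2.67/√44.01 + 1.14/√352.02) = 0.4025/(0.4025 + 0.06076) = 0.869.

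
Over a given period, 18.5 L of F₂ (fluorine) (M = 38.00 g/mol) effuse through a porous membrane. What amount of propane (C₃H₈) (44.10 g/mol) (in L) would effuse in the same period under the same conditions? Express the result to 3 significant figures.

From Graham's law, rate_C₃H₈/rate_F₂ = √(M_F₂/M_C₃H₈) = √(38.00/44.10) = √0.8617 = 0.9283.
So the volume for C₃H₈ is 18.5 × 0.9283 = 17.2 L.

17.2 L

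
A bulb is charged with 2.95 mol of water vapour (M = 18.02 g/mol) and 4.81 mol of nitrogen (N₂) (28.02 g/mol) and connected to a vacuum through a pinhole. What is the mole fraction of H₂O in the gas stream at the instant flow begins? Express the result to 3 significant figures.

0.433

Each component's effusion rate ∝ (its partial pressure)·(1/√M) ∝ n_i/√M_i.
Mole fraction of H₂O in the effusate = (n_H₂O/√M_H₂O) / (n_H₂O/√M_H₂O + n_N₂/√M_N₂)
= (2.95/√18.02) / (2.95/√18.02 + 4.81/√28.02) = 0.6949/(0.6949 + 0.9087) = 0.433.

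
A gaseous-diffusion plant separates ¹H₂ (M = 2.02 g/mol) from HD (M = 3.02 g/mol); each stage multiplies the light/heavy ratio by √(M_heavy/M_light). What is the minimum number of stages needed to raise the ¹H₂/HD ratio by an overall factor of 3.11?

With α = √(3.02/2.02) per stage, ln α = ½ ln(1.49505) = 0.2011.
Need α^N ≥ 3.11 ⇒ N ≥ ln(3.11) / ln α = 1.135 / 0.2011 = 5.64.
Rounding up, N = 6 stages.

6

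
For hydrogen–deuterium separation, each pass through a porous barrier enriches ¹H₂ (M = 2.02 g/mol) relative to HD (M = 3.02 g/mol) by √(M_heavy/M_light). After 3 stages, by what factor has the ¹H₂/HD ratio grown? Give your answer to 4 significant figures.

Overall factor = α^3 with α = √(3.02/2.02), i.e. (3.02/2.02)^(3/2).
= 1.49505^(3/2) = 1.828.

1.828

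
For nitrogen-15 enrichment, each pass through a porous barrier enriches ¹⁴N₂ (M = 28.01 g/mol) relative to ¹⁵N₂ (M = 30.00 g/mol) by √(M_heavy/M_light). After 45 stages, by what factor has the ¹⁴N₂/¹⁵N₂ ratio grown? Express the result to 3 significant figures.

After 45 stages the ratio has grown by (√(30.00/28.01))^45 = (30.00/28.01)^(45/2).
= 1.07105^(45/2) = 4.68.

4.68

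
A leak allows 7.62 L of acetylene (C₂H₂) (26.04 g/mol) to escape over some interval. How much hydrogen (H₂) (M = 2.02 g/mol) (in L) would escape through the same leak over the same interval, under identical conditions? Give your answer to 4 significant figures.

From Graham's law, rate_H₂/rate_C₂H₂ = √(M_C₂H₂/M_H₂) = √(26.04/2.02) = √12.89 = 3.590.
So the volume for H₂ is 7.62 × 3.590 = 27.36 L.

27.36 L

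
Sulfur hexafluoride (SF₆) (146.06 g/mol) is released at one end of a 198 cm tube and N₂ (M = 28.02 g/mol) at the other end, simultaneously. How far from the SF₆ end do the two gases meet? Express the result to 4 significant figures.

Graham's law gives d_SF₆/d_N₂ = rate_SF₆/rate_N₂ = √(M_N₂/M_SF₆) = √(28.02/146.06) = 0.4380.
With d_SF₆ + d_N₂ = 198 cm, d_N₂ = 198/(1 + 0.4380) = 137.7 cm.
d_SF₆ = 198 − 137.7 = 60.31 cm.

60.31 cm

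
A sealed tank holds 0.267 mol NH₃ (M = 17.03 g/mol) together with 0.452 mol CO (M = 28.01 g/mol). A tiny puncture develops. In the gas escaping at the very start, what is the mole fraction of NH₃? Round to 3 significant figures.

Rate_i ∝ x_i/√M_i (Graham's law weighted by mole fraction), so the effusate composition follows n_i/√M_i.
Mole fraction of NH₃ in the effusate = (n_NH₃/√M_NH₃) / (n_NH₃/√M_NH₃ + n_CO/√M_CO)
= (0.267/√17.03) / (0.267/√17.03 + 0.452/√28.01) = 0.06470/(0.06470 + 0.08540) = 0.431.

0.431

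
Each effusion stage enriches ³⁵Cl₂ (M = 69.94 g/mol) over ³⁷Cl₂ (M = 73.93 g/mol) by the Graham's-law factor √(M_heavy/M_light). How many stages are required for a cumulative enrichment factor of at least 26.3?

Per stage α = (73.93/69.94)^(1/2) = 1.05705^0.5, giving ln α = 0.02774.
Need α^N ≥ 26.3 ⇒ N ≥ ln(26.3) / ln α = 3.270 / 0.02774 = 117.86.
So at least 118 stages are needed.

118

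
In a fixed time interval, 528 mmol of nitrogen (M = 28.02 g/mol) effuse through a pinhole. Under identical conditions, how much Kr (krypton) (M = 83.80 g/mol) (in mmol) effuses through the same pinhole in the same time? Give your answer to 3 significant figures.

305 mmol

Using Graham's law: rate_Kr/rate_N₂ = √(M_N₂/M_Kr) = √(28.02/83.80) = √0.3344 = 0.5782.
So the amount for Kr is 528 × 0.5782 = 305 mmol.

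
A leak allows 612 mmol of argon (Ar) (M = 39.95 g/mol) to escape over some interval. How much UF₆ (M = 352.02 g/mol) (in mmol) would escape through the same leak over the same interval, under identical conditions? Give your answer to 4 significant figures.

Using Graham's law: rate_UF₆/rate_Ar = √(M_Ar/M_UF₆) = √(39.95/352.02) = √0.1135 = 0.3369.
So the amount for UF₆ is 612 × 0.3369 = 206.2 mmol.

206.2 mmol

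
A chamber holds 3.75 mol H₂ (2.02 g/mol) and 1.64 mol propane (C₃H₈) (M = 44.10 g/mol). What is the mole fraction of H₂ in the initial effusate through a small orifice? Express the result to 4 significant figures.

Rate_i ∝ x_i/√M_i (Graham's law weighted by mole fraction), so the effusate composition follows n_i/√M_i.
Mole fraction of H₂ in the effusate = (n_H₂/√M_H₂) / (n_H₂/√M_H₂ + n_C₃H₈/√M_C₃H₈)
= (3.75/√2.02) / (3.75/√2.02 + 1.64/√44.10) = 2.638/(2.638 + 0.2470) = 0.9144.

0.9144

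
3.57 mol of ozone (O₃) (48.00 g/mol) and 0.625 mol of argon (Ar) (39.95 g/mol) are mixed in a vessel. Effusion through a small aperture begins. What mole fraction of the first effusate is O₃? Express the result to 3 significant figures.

Rate_i ∝ x_i/√M_i (Graham's law weighted by mole fraction), so the effusate composition follows n_i/√M_i.
Mole fraction of O₃ in the effusate = (n_O₃/√M_O₃) / (n_O₃/√M_O₃ + n_Ar/√M_Ar)
= (3.57/√48.00) / (3.57/√48.00 + 0.625/√39.95) = 0.5153/(0.5153 + 0.09888) = 0.839.

0.839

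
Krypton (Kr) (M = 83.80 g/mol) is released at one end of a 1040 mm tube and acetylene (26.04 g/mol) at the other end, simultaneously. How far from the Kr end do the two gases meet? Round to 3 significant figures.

Distances travelled in equal time are proportional to diffusion rates, so d_Kr/d_C₂H₂ = √(M_C₂H₂/M_Kr) = √(26.04/83.80) = 0.5574.
With d_Kr + d_C₂H₂ = 1040 mm, d_C₂H₂ = 1040/(1 + 0.5574) = 667.8 mm.
d_Kr = 1040 − 667.8 = 372 mm.

372 mm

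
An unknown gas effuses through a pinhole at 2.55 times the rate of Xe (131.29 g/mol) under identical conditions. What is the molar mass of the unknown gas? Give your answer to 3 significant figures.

Since effusion rate ∝ 1/√M, rate_X/rate_Xe = √(M_Xe/M_X).
2.55 = √(131.29/M_X)
M_X = 131.29 / 2.55² = 131.29 / 6.502 = 20.2 g/mol

20.2 g/mol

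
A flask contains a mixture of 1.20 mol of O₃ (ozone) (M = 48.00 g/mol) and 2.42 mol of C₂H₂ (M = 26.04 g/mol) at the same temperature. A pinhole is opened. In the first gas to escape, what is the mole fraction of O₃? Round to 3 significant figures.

0.268

Rate_i ∝ x_i/√M_i (Graham's law weighted by mole fraction), so the effusate composition follows n_i/√M_i.
So x_O₃ in the escaping gas = (n_O₃/√M_O₃) / Σ(n_i/√M_i)
= (1.20/√48.00) / (1.20/√48.00 + 2.42/√26.04) = 0.1732/(0.1732 + 0.4742) = 0.268.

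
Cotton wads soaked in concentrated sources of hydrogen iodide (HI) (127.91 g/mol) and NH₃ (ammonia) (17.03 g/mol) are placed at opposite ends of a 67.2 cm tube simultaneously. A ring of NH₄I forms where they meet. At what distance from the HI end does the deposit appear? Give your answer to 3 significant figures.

In equal time, each gas travels a distance ∝ its rate ∝ 1/√M, so d_HI/d_NH₃ = √(M_NH₃/M_HI) = √(17.03/127.91) = 0.3649.
With d_HI + d_NH₃ = 67.2 cm, d_NH₃ = 67.2/(1 + 0.3649) = 49.23 cm.
d_HI = 67.2 − 49.23 = 18.0 cm.

18.0 cm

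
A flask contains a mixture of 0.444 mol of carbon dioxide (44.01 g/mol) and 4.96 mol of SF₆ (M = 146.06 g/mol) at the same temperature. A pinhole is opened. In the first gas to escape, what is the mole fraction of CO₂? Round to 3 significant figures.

0.140

Each component's effusion rate ∝ (its partial pressure)·(1/√M) ∝ n_i/√M_i.
Mole fraction of CO₂ in the effusate = (n_CO₂/√M_CO₂) / (n_CO₂/√M_CO₂ + n_SF₆/√M_SF₆)
= (0.444/√44.01) / (0.444/√44.01 + 4.96/√146.06) = 0.06693/(0.06693 + 0.4104) = 0.140.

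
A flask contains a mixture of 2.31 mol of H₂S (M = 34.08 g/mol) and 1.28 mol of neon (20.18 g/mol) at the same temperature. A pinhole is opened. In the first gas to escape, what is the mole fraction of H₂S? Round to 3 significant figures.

0.581

The effusion rate of species i is ∝ p_i/√M_i ∝ n_i/√M_i.
x_H₂S(eff) = (n_H₂S/√M_H₂S) / (n_H₂S/√M_H₂S + n_Ne/√M_Ne)
= (2.31/√34.08) / (2.31/√34.08 + 1.28/√20.18) = 0.3957/(0.3957 + 0.2849) = 0.581.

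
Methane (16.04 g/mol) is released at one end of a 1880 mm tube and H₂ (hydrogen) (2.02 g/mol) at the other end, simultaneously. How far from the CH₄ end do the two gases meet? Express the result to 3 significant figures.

Distances travelled in equal time are proportional to diffusion rates, so d_CH₄/d_H₂ = √(M_H₂/M_CH₄) = √(2.02/16.04) = 0.3549.
With d_CH₄ + d_H₂ = 1880 mm, d_H₂ = 1880/(1 + 0.3549) = 1388 mm.
d_CH₄ = 1880 − 1388 = 492 mm.

492 mm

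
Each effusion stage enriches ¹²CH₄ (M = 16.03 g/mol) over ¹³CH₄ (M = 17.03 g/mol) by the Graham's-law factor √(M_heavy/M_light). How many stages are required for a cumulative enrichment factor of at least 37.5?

With α = √(17.03/16.03) per stage, ln α = ½ ln(1.06238) = 0.03026.
Need α^N ≥ 37.5 ⇒ N ≥ ln(37.5) / ln α = 3.624 / 0.03026 = 119.78.
Minimum whole number of stages: N = 120.

120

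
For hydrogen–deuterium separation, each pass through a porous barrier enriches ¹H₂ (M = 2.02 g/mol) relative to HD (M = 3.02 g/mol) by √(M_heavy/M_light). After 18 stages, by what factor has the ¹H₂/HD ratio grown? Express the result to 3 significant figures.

Each stage multiplies the ratio by α = √(3.02/2.02), so after 18 stages the overall factor is α^18 = (3.02/2.02)^(18/2).
= 1.49505^9 = 37.3.

37.3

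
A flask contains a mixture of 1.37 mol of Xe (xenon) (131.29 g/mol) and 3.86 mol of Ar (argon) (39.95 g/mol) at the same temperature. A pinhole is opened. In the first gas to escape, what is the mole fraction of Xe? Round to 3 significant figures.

Effusion rate of each component ∝ n_i/√M_i (partial pressure × 1/√M).
x_Xe(eff) = (n_Xe/√M_Xe) / (n_Xe/√M_Xe + n_Ar/√M_Ar)
= (1.37/√131.29) / (1.37/√131.29 + 3.86/√39.95) = 0.1196/(0.1196 + 0.6107) = 0.164.

0.164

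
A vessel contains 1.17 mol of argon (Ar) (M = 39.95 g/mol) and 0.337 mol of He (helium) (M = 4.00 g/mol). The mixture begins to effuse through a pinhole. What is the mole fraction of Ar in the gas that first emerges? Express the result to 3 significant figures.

Rate_i ∝ x_i/√M_i (Graham's law weighted by mole fraction), so the effusate composition follows n_i/√M_i.
x_Ar(eff) = (n_Ar/√M_Ar) / (n_Ar/√M_Ar + n_He/√M_He)
= (1.17/√39.95) / (1.17/√39.95 + 0.337/√4.00) = 0.1851/(0.1851 + 0.1685) = 0.523.

0.523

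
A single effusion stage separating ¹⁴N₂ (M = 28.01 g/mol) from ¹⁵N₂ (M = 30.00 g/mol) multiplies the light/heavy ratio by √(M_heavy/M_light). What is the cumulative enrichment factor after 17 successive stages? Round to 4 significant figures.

1.792

Overall factor = α^17 with α = √(30.00/28.01), i.e. (30.00/28.01)^(17/2).
= 1.07105^(17/2) = 1.792.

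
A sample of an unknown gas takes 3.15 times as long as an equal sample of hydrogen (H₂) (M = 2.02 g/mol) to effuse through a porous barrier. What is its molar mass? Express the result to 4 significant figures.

20.04 g/mol

Since effusion rate ∝ 1/√M, t_X/t_H₂ = √(M_X/M_H₂).
3.15 = √(M_X/2.02)
M_X = 2.02 × 3.15² = 2.02 × 9.922 = 20.04 g/mol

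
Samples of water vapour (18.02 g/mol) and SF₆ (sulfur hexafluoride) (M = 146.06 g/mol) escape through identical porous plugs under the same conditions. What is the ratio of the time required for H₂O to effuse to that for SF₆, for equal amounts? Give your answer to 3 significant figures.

0.351

Using Graham's law: t_H₂O/t_SF₆ = √(M_H₂O/M_SF₆) = √(18.02/146.06) = √0.1234 = 0.351.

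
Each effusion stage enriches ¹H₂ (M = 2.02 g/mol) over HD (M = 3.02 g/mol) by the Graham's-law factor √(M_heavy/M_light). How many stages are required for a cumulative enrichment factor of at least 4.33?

Single-stage factor α = √(3.02/2.02), so ln α = ½ ln(1.49505) = 0.2011.
Need α^N ≥ 4.33 ⇒ N ≥ ln(4.33) / ln α = 1.466 / 0.2011 = 7.29.
So at least 8 stages are needed.

8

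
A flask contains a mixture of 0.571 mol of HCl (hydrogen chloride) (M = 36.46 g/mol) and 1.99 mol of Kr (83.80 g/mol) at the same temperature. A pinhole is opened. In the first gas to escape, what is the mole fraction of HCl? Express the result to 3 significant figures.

Each component's effusion rate ∝ (its partial pressure)·(1/√M) ∝ n_i/√M_i.
So x_HCl in the escaping gas = (n_HCl/√M_HCl) / Σ(n_i/√M_i)
= (0.571/√36.46) / (0.571/√36.46 + 1.99/√83.80) = 0.09456/(0.09456 + 0.2174) = 0.303.

0.303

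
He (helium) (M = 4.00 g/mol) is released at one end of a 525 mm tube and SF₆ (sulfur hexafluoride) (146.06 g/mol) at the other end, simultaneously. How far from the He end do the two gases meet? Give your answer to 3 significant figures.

Distances travelled in equal time are proportional to diffusion rates, so d_He/d_SF₆ = √(M_SF₆/M_He) = √(146.06/4.00) = 6.043.
With d_He + d_SF₆ = 525 mm, d_SF₆ = 525/(1 + 6.043) = 74.54 mm.
d_He = 525 − 74.54 = 450 mm.

450 mm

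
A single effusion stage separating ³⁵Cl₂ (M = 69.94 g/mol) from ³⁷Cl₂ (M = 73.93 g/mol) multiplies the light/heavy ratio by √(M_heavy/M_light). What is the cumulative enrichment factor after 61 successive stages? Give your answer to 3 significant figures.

5.43

Each stage multiplies the ratio by α = √(73.93/69.94), so after 61 stages the overall factor is α^61 = (73.93/69.94)^(61/2).
= 1.05705^(61/2) = 5.43.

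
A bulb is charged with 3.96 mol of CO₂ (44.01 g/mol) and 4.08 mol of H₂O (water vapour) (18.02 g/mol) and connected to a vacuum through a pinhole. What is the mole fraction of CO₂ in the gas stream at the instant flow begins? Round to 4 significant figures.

Effusion rate of each component ∝ n_i/√M_i (partial pressure × 1/√M).
Mole fraction of CO₂ in the effusate = (n_CO₂/√M_CO₂) / (n_CO₂/√M_CO₂ + n_H₂O/√M_H₂O)
= (3.96/√44.01) / (3.96/√44.01 + 4.08/√18.02) = 0.5969/(0.5969 + 0.9611) = 0.3831.

0.3831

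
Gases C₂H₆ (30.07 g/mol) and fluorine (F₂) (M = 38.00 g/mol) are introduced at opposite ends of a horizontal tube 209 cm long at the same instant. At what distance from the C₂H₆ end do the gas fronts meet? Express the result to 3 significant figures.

The fronts meet when d_C₂H₆ + d_F₂ = L with d_C₂H₆/d_F₂ = √(M_F₂/M_C₂H₆) (Graham's law). Here √(M_F₂/M_C₂H₆) = √(38.00/30.07) = 1.124.
With d_C₂H₆ + d_F₂ = 209 cm, d_F₂ = 209/(1 + 1.124) = 98.39 cm.
d_C₂H₆ = 209 − 98.39 = 111 cm.

111 cm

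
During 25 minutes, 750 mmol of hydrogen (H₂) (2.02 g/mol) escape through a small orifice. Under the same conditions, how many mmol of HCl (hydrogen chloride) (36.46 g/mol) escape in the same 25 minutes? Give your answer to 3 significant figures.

177 mmol

Using Graham's law: rate_HCl/rate_H₂ = √(M_H₂/M_HCl) = √(2.02/36.46) = √0.05540 = 0.2354.
So the amount for HCl is 750 × 0.2354 = 177 mmol.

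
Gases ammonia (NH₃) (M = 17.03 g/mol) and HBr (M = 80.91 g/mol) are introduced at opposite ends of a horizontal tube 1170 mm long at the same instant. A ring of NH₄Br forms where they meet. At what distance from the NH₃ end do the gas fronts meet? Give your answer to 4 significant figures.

802.0 mm

Distances travelled in equal time are proportional to diffusion rates, so d_NH₃/d_HBr = √(M_HBr/M_NH₃) = √(80.91/17.03) = 2.180.
With d_NH₃ + d_HBr = 1170 mm, d_HBr = 1170/(1 + 2.180) = 368.0 mm.
d_NH₃ = 1170 − 368.0 = 802.0 mm.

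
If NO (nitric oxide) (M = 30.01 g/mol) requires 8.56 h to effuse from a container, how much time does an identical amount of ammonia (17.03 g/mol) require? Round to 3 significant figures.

By Graham's law, t_NH₃/t_NO = √(M_NH₃/M_NO) = √(17.03/30.01) = √0.5675 = 0.7533.
So the time for NH₃ is 8.56 × 0.7533 = 6.45 h.

6.45 h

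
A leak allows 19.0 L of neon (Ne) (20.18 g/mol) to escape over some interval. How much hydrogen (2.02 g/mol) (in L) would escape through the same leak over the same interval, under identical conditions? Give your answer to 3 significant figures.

60.1 L

From Graham's law, rate_H₂/rate_Ne = √(M_Ne/M_H₂) = √(20.18/2.02) = √9.990 = 3.161.
So the volume for H₂ is 19.0 × 3.161 = 60.1 L.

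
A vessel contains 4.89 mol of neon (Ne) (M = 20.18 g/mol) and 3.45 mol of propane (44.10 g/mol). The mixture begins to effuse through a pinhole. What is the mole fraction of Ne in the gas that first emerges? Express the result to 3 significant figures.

0.677

The effusion rate of species i is ∝ p_i/√M_i ∝ n_i/√M_i.
x_Ne(eff) = (n_Ne/√M_Ne) / (n_Ne/√M_Ne + n_C₃H₈/√M_C₃H₈)
= (4.89/√20.18) / (4.89/√20.18 + 3.45/√44.10) = 1.089/(1.089 + 0.5195) = 0.677.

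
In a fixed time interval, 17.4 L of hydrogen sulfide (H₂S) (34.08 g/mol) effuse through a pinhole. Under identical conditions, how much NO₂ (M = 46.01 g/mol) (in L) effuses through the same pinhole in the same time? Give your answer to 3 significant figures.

15.0 L

By Graham's law, rate_NO₂/rate_H₂S = √(M_H₂S/M_NO₂) = √(34.08/46.01) = √0.7407 = 0.8606.
So the volume for NO₂ is 17.4 × 0.8606 = 15.0 L.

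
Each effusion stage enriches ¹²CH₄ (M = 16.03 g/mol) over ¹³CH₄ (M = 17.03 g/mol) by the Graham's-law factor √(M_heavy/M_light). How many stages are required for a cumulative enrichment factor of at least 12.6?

Per stage α = (17.03/16.03)^(1/2) = 1.06238^0.5, giving ln α = 0.03026.
Need α^N ≥ 12.6 ⇒ N ≥ ln(12.6) / ln α = 2.534 / 0.03026 = 83.74.
Rounding up, N = 84 stages.

84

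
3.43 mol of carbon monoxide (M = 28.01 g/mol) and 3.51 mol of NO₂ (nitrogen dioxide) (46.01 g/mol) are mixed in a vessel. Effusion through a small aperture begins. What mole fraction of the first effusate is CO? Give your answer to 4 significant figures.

0.5560

Effusion rate of each component ∝ n_i/√M_i (partial pressure × 1/√M).
x_CO(eff) = (n_CO/√M_CO) / (n_CO/√M_CO + n_NO₂/√M_NO₂)
= (3.43/√28.01) / (3.43/√28.01 + 3.51/√46.01) = 0.6481/(0.6481 + 0.5175) = 0.5560.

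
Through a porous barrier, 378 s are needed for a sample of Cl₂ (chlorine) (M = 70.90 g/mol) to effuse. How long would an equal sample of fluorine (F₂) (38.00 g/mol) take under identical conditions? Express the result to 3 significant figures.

By Graham's law, t_F₂/t_Cl₂ = √(M_F₂/M_Cl₂) = √(38.00/70.90) = √0.5360 = 0.7321.
So the time for F₂ is 378 × 0.7321 = 277 s.

277 s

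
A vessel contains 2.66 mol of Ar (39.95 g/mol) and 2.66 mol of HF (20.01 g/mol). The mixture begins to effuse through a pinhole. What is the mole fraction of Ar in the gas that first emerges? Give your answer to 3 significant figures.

Rate_i ∝ x_i/√M_i (Graham's law weighted by mole fraction), so the effusate composition follows n_i/√M_i.
x_Ar(eff) = (n_Ar/√M_Ar) / (n_Ar/√M_Ar + n_HF/√M_HF)
= (2.66/√39.95) / (2.66/√39.95 + 2.66/√20.01) = 0.4208/(0.4208 + 0.5946) = 0.414.

0.414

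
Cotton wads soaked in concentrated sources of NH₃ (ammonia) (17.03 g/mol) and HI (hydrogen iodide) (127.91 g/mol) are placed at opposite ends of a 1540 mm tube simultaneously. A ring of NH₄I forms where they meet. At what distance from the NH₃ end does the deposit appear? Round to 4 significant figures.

The fronts meet when d_NH₃ + d_HI = L with d_NH₃/d_HI = √(M_HI/M_NH₃) (Graham's law). Here √(M_HI/M_NH₃) = √(127.91/17.03) = 2.741.
With d_NH₃ + d_HI = 1540 mm, d_HI = 1540/(1 + 2.741) = 411.7 mm.
d_NH₃ = 1540 − 411.7 = 1128 mm.

1128 mm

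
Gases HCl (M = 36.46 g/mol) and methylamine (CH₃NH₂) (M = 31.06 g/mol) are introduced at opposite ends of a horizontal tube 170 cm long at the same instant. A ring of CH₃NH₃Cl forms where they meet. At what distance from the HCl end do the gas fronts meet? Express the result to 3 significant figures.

81.6 cm

In equal time, each gas travels a distance ∝ its rate ∝ 1/√M, so d_HCl/d_CH₃NH₂ = √(M_CH₃NH₂/M_HCl) = √(31.06/36.46) = 0.9230.
With d_HCl + d_CH₃NH₂ = 170 cm, d_CH₃NH₂ = 170/(1 + 0.9230) = 88.40 cm.
d_HCl = 170 − 88.40 = 81.6 cm.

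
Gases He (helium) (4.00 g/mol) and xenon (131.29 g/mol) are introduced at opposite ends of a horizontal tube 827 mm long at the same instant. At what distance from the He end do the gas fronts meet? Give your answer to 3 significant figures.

In equal time, each gas travels a distance ∝ its rate ∝ 1/√M, so d_He/d_Xe = √(M_Xe/M_He) = √(131.29/4.00) = 5.729.
With d_He + d_Xe = 827 mm, d_Xe = 827/(1 + 5.729) = 122.9 mm.
d_He = 827 − 122.9 = 704 mm.

704 mm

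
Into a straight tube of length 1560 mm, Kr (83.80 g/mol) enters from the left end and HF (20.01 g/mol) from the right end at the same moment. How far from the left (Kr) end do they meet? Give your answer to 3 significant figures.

In equal time, each gas travels a distance ∝ its rate ∝ 1/√M, so d_Kr/d_HF = √(M_HF/M_Kr) = √(20.01/83.80) = 0.4887.
With d_Kr + d_HF = 1560 mm, d_HF = 1560/(1 + 0.4887) = 1048 mm.
d_Kr = 1560 − 1048 = 512 mm.

512 mm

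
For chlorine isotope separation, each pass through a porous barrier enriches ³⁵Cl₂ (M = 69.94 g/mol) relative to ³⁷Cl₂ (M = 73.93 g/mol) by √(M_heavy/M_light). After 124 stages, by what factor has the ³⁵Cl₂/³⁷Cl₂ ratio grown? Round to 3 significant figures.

31.2

Each stage multiplies the ratio by α = √(73.93/69.94), so after 124 stages the overall factor is α^124 = (73.93/69.94)^(124/2).
= 1.05705^62 = 31.2.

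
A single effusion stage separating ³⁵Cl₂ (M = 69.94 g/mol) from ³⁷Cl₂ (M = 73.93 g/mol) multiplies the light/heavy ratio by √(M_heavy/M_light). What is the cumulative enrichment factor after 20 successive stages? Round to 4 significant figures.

The single-stage factor is √(M_heavy/M_light), so 20 stages give [√(73.93/69.94)]^20 = (73.93/69.94)^(20/2).
= 1.05705^10 = 1.742.

1.742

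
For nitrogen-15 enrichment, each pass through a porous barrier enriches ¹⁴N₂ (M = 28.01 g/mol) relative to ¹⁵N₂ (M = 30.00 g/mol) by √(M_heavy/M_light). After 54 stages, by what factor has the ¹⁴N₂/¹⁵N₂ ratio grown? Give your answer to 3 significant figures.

Each stage multiplies the ratio by α = √(30.00/28.01), so after 54 stages the overall factor is α^54 = (30.00/28.01)^(54/2).
= 1.07105^27 = 6.38.

6.38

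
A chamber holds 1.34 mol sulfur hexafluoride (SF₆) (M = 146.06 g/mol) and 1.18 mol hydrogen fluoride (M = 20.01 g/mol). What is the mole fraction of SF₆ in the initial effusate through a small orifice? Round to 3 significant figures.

0.296

Effusion rate of each component ∝ n_i/√M_i (partial pressure × 1/√M).
x_SF₆(eff) = (n_SF₆/√M_SF₆) / (n_SF₆/√M_SF₆ + n_HF/√M_HF)
= (1.34/√146.06) / (1.34/√146.06 + 1.18/√20.01) = 0.1109/(0.1109 + 0.2638) = 0.296.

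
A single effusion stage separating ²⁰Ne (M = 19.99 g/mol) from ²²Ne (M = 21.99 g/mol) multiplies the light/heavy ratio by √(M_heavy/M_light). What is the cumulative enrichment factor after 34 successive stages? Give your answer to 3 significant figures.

After 34 stages the ratio has grown by (√(21.99/19.99))^34 = (21.99/19.99)^(34/2).
= 1.10005^17 = 5.06.

5.06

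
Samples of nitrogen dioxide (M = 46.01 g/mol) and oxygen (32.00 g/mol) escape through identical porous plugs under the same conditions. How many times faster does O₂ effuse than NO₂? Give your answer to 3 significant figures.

1.20

Using Graham's law: rate_O₂/rate_NO₂ = √(M_NO₂/M_O₂) = √(46.01/32.00) = √1.438 = 1.20.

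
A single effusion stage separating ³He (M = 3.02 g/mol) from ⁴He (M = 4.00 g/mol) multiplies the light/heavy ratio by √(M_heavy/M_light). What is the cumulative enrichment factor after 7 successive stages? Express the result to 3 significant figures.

2.67

The single-stage factor is √(M_heavy/M_light), so 7 stages give [√(4.00/3.02)]^7 = (4.00/3.02)^(7/2).
= 1.32450^(7/2) = 2.67.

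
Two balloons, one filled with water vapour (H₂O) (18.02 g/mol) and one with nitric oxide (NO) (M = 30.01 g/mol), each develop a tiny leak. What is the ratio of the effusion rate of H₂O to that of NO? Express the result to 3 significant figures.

1.29

From Graham's law, rate_H₂O/rate_NO = √(M_NO/M_H₂O) = √(30.01/18.02) = √1.665 = 1.29.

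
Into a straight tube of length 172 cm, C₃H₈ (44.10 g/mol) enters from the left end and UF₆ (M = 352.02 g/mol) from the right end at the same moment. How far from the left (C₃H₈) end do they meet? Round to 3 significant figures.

127 cm

The fronts meet when d_C₃H₈ + d_UF₆ = L with d_C₃H₈/d_UF₆ = √(M_UF₆/M_C₃H₈) (Graham's law). Here √(M_UF₆/M_C₃H₈) = √(352.02/44.10) = 2.825.
With d_C₃H₈ + d_UF₆ = 172 cm, d_UF₆ = 172/(1 + 2.825) = 44.96 cm.
d_C₃H₈ = 172 − 44.96 = 127 cm.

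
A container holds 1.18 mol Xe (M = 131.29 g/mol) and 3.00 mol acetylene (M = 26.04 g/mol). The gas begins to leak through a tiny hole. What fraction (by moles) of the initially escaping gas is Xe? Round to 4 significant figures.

The effusion rate of species i is ∝ p_i/√M_i ∝ n_i/√M_i.
Mole fraction of Xe in the effusate = (n_Xe/√M_Xe) / (n_Xe/√M_Xe + n_C₂H₂/√M_C₂H₂)
= (1.18/√131.29) / (1.18/√131.29 + 3.00/√26.04) = 0.1030/(0.1030 + 0.5879) = 0.1491.

0.1491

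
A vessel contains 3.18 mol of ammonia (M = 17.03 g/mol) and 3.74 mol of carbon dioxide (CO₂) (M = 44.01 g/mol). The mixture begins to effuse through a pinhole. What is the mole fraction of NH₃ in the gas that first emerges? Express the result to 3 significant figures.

0.577

Each component's effusion rate ∝ (its partial pressure)·(1/√M) ∝ n_i/√M_i.
Mole fraction of NH₃ in the effusate = (n_NH₃/√M_NH₃) / (n_NH₃/√M_NH₃ + n_CO₂/√M_CO₂)
= (3.18/√17.03) / (3.18/√17.03 + 3.74/√44.01) = 0.7706/(0.7706 + 0.5638) = 0.577.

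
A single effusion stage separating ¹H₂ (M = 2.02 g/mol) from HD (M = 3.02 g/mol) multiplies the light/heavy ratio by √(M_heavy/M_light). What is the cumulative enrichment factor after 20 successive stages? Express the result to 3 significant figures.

The single-stage factor is √(M_heavy/M_light), so 20 stages give [√(3.02/2.02)]^20 = (3.02/2.02)^(20/2).
= 1.49505^10 = 55.8.

55.8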